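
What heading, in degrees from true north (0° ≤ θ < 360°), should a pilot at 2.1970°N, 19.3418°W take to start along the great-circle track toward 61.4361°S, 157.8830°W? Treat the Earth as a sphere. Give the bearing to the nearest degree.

Δλ = -157.8830 − -19.3418 = -138.5412°.
θ = atan2( sin Δλ · cos φ₂ , cos φ₁ · sin φ₂ − sin φ₁ · cos φ₂ · cos Δλ )
  = atan2(-0.31657, -0.86390) = -159.875° → normalised to [0°, 360°): 200.125°.

200°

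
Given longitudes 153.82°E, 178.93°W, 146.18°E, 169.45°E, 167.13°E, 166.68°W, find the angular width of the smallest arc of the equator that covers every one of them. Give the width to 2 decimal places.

47.14°

Sort the longitudes: -178.93°, -166.68°, +146.18°, +153.82°, +167.13°, +169.45°.
Eastward gaps between consecutive values (wrapping around): 12.25°, 312.86°, 7.64°, 13.31°, 2.32°, 11.62°.
Largest gap = 312.86° ⇒ minimal covering band is its complement: 360° − 312.86° = 47.14°.
Band runs from +146.18° eastward to -166.68°, crossing the antimeridian.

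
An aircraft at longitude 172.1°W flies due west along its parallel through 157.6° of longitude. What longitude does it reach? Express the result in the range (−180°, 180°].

30.3°E

Start at -172.1°; shift −157.6° → -329.7°.
-329.7° lies outside (−180°, 180°]; add 360° → +30.3°.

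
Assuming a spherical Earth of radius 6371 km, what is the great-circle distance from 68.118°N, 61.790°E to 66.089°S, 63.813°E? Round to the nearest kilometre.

Δλ = 63.813 − 61.790 = 2.023°.
Δφ = -66.089 − 68.118 = -134.207°.
a = sin²(Δφ/2) + cos φ₁ · cos φ₂ · sin²(Δλ/2) = 0.848673.
c = 2·atan2(√a, √(1−a)) = 2.34249 rad → d = 6371·c ≈ 14923.97 km.

14924 km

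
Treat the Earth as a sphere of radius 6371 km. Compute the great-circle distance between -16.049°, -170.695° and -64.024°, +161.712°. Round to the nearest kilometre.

Δλ = 161.712 − -170.695 = 332.407°; wrapped into (−180°, 180°]: -27.593°.
Δφ = -64.024 − -16.049 = -47.975°.
a = sin²(Δφ/2) + cos φ₁ · cos φ₂ · sin²(Δλ/2) = 0.189211.
c = 2·atan2(√a, √(1−a)) = 0.90004 rad → d = 6371·c ≈ 5734.15 km.

5734 km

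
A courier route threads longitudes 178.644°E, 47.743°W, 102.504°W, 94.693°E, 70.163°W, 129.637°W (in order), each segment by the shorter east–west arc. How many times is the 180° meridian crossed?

Leg 1: +178.644° → -47.743°, shortest Δλ = 133.613° (east) — crosses 180°.
Leg 2: -47.743° → -102.504°, shortest Δλ = -54.761° (west) — does not cross 180°.
Leg 3: -102.504° → +94.693°, shortest Δλ = -162.803° (west) — crosses 180°.
Leg 4: +94.693° → -70.163°, shortest Δλ = -164.856° (west) — does not cross 180°.
Leg 5: -70.163° → -129.637°, shortest Δλ = -59.474° (west) — does not cross 180°.
Total crossings: 2.

2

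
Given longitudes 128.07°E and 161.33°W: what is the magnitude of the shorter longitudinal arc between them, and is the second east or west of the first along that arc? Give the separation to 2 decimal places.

Raw difference: -161.33 − 128.07 = -289.4°.
Normalise into (−180°, 180°]: -289.4° + 360° = 70.6°.
Positive ⇒ the second point lies to the east; separation 70.60°.

70.60° east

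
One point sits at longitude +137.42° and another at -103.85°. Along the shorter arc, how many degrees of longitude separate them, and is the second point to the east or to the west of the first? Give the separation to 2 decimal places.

Raw difference: -103.85 − 137.42 = -241.27°.
Normalise into (−180°, 180°]: -241.27° + 360° = 118.73°.
Positive ⇒ the second point lies to the east; separation 118.73°.

118.73° east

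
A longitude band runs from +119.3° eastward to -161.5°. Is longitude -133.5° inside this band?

Band width going east from +119.3° to -161.5°: ((-161.5 − 119.3) mod 360) = 79.2°.
Offset of -133.5° east of the west edge: ((-133.5 − 119.3) mod 360) = 107.2°.
107.2° > 79.2° ⇒ outside.

No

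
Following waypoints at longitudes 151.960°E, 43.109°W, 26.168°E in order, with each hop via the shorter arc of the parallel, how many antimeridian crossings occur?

Leg 1: +151.960° → -43.109°, shortest Δλ = 164.931° (east) — crosses 180°.
Leg 2: -43.109° → +26.168°, shortest Δλ = 69.277° (east) — does not cross 180°.
Total crossings: 1.

1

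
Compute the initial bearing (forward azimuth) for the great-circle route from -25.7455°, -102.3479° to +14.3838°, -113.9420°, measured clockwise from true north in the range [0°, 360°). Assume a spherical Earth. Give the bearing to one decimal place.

343.0°

Δλ = -113.9420 − -102.3479 = -11.5941°.
θ = atan2( sin Δλ · cos φ₂ , cos φ₁ · sin φ₂ − sin φ₁ · cos φ₂ · cos Δλ )
  = atan2(-0.19468, 0.63593) = -17.021° → normalised to [0°, 360°): 342.979°.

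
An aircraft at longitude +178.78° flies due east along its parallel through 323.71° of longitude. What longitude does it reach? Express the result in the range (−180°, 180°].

Start at +178.78°; shift +323.71° → +502.49°.
+502.49° lies outside (−180°, 180°]; subtract 360° → +142.49°.

+142.49°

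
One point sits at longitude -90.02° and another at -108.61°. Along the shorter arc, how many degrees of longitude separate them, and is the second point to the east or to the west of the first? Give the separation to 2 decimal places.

Raw difference: -108.61 − -90.02 = -18.59°.
Normalise into (−180°, 180°]: -18.59° stays -18.59°.
Negative ⇒ the second point lies to the west; separation 18.59°.

18.59° west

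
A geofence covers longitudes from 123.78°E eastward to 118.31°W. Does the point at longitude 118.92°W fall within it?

Yes

Band width going east from +123.78° to -118.31°: ((-118.31 − 123.78) mod 360) = 117.91°.
Offset of -118.92° east of the west edge: ((-118.92 − 123.78) mod 360) = 117.30°.
117.30° ≤ 117.91° ⇒ inside.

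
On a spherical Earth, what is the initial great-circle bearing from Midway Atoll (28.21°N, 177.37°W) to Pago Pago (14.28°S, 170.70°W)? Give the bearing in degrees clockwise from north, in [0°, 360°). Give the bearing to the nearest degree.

170°

Δλ = -170.70 − -177.37 = 6.67°.
θ = atan2( sin Δλ · cos φ₂ , cos φ₁ · sin φ₂ − sin φ₁ · cos φ₂ · cos Δλ )
  = atan2(0.11256, -0.67236) = 170.496° → normalised to [0°, 360°): 170.496°.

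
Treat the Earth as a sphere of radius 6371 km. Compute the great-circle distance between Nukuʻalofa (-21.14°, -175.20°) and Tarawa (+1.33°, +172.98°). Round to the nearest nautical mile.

1517 nmi

Δλ = 172.98 − -175.20 = 348.18°; wrapped into (−180°, 180°]: -11.82°.
Δφ = 1.33 − -21.14 = 22.47°.
a = sin²(Δφ/2) + cos φ₁ · cos φ₂ · sin²(Δλ/2) = 0.047846.
c = 2·atan2(√a, √(1−a)) = 0.44104 rad → d = 6371·c ≈ 2809.87 km ≈ 1517.21 nmi.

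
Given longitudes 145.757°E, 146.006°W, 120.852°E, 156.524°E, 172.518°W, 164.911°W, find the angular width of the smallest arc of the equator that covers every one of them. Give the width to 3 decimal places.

93.142°

Sort the longitudes: -172.518°, -164.911°, -146.006°, +120.852°, +145.757°, +156.524°.
Eastward gaps between consecutive values (wrapping around): 7.607°, 18.905°, 266.858°, 24.905°, 10.767°, 30.958°.
Largest gap = 266.858° ⇒ minimal covering band is its complement: 360° − 266.858° = 93.142°.
Band runs from +120.852° eastward to -146.006°, crossing the antimeridian.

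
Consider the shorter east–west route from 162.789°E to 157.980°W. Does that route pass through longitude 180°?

Naïve |-157.980 − 162.789| = 320.769° > 180°, so the shorter arc goes the other way round — across 180°.
Signed shortest Δλ = ((-157.980 − 162.789 + 180) mod 360) − 180 = 39.231°.
Going east by 39.231° from +162.789° passes through 180° before reaching -157.980°.

Yes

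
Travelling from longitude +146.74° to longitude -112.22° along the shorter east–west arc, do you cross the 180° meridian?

Yes

Naïve |-112.22 − 146.74| = 258.96° > 180°, so the shorter arc goes the other way round — across 180°.
Signed shortest Δλ = ((-112.22 − 146.74 + 180) mod 360) − 180 = 101.04°.
Going east by 101.04° from +146.74° passes through 180° before reaching -112.22°.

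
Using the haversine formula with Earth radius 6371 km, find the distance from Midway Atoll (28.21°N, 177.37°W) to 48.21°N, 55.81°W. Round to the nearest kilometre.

Δλ = -55.81 − -177.37 = 121.56°.
Δφ = 48.21 − 28.21 = 20.00°.
a = sin²(Δφ/2) + cos φ₁ · cos φ₂ · sin²(Δλ/2) = 0.477458.
c = 2·atan2(√a, √(1−a)) = 1.52570 rad → d = 6371·c ≈ 9720.21 km.

9720 km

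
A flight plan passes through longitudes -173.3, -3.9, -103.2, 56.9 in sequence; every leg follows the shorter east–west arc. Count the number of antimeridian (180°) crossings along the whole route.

0

Leg 1: -173.3° → -3.9°, shortest Δλ = 169.4° (east) — does not cross 180°.
Leg 2: -3.9° → -103.2°, shortest Δλ = -99.3° (west) — does not cross 180°.
Leg 3: -103.2° → +56.9°, shortest Δλ = 160.1° (east) — does not cross 180°.
Total crossings: 0.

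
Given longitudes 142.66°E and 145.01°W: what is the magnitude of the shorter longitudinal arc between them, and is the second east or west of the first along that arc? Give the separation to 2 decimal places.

72.33° east

Raw difference: -145.01 − 142.66 = -287.67°.
Normalise into (−180°, 180°]: -287.67° + 360° = 72.33°.
Positive ⇒ the second point lies to the east; separation 72.33°.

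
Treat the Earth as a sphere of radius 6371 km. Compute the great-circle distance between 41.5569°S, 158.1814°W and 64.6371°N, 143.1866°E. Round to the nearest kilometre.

12858 km

Δλ = 143.1866 − -158.1814 = 301.3680°; wrapped into (−180°, 180°]: -58.6320°.
Δφ = 64.6371 − -41.5569 = 106.1940°.
a = sin²(Δφ/2) + cos φ₁ · cos φ₂ · sin²(Δλ/2) = 0.716288.
c = 2·atan2(√a, √(1−a)) = 2.01814 rad → d = 6371·c ≈ 12857.60 km.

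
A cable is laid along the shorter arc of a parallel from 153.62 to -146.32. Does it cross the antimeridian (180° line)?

Yes

Naïve |-146.32 − 153.62| = 299.94° > 180°, so the shorter arc goes the other way round — across 180°.
Signed shortest Δλ = ((-146.32 − 153.62 + 180) mod 360) − 180 = 60.06°.
Going east by 60.06° from +153.62° passes through 180° before reaching -146.32°.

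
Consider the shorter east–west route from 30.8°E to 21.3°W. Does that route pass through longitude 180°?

No

Signed shortest Δλ = ((-21.3 − 30.8 + 180) mod 360) − 180 = -52.1°.
Going west by 52.1° from +30.8° reaches -21.3° without touching 180°.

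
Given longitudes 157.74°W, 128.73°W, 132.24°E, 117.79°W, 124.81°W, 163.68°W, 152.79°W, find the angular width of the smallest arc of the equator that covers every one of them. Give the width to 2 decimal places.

109.97°

Sort the longitudes: -163.68°, -157.74°, -152.79°, -128.73°, -124.81°, -117.79°, +132.24°.
Eastward gaps between consecutive values (wrapping around): 5.94°, 4.95°, 24.06°, 3.92°, 7.02°, 250.03°, 64.08°.
Largest gap = 250.03° ⇒ minimal covering band is its complement: 360° − 250.03° = 109.97°.
Band runs from +132.24° eastward to -117.79°, crossing the antimeridian.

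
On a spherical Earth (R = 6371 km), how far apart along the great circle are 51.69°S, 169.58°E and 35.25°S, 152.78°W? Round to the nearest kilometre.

3489 km

Δλ = -152.78 − 169.58 = -322.36°; wrapped into (−180°, 180°]: 37.64°.
Δφ = -35.25 − -51.69 = 16.44°.
a = sin²(Δφ/2) + cos φ₁ · cos φ₂ · sin²(Δλ/2) = 0.073126.
c = 2·atan2(√a, √(1−a)) = 0.54766 rad → d = 6371·c ≈ 3489.11 km.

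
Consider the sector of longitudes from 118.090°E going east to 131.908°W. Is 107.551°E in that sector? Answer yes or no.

Band width going east from +118.090° to -131.908°: ((-131.908 − 118.090) mod 360) = 110.002°.
Offset of +107.551° east of the west edge: ((107.551 − 118.090) mod 360) = 349.461°.
349.461° > 110.002° ⇒ outside.

No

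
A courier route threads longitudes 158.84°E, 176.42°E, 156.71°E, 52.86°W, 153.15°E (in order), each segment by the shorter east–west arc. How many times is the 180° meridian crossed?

Leg 1: +158.84° → +176.42°, shortest Δλ = 17.58° (east) — does not cross 180°.
Leg 2: +176.42° → +156.71°, shortest Δλ = -19.71° (west) — does not cross 180°.
Leg 3: +156.71° → -52.86°, shortest Δλ = 150.43° (east) — crosses 180°.
Leg 4: -52.86° → +153.15°, shortest Δλ = -153.99° (west) — crosses 180°.
Total crossings: 2.

2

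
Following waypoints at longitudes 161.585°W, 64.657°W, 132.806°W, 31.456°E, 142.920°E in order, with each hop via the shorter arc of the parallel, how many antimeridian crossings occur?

0

Leg 1: -161.585° → -64.657°, shortest Δλ = 96.928° (east) — does not cross 180°.
Leg 2: -64.657° → -132.806°, shortest Δλ = -68.149° (west) — does not cross 180°.
Leg 3: -132.806° → +31.456°, shortest Δλ = 164.262° (east) — does not cross 180°.
Leg 4: +31.456° → +142.920°, shortest Δλ = 111.464° (east) — does not cross 180°.
Total crossings: 0.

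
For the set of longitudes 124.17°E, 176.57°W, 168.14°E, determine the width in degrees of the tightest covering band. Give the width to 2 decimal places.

Sort the longitudes: -176.57°, +124.17°, +168.14°.
Eastward gaps between consecutive values (wrapping around): 300.74°, 43.97°, 15.29°.
Largest gap = 300.74° ⇒ minimal covering band is its complement: 360° − 300.74° = 59.26°.
Band runs from +124.17° eastward to -176.57°, crossing the antimeridian.

59.26°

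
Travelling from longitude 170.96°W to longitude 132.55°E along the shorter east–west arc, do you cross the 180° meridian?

Naïve |132.55 − -170.96| = 303.51° > 180°, so the shorter arc goes the other way round — across 180°.
Signed shortest Δλ = ((132.55 − -170.96 + 180) mod 360) − 180 = -56.49°.
Going west by 56.49° from -170.96° passes through 180° before reaching +132.55°.

Yes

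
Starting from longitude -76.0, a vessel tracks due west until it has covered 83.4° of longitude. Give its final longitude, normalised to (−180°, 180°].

-159.4°

Start at -76.0°; shift −83.4° → -159.4°.
-159.4° already lies in (−180°, 180°].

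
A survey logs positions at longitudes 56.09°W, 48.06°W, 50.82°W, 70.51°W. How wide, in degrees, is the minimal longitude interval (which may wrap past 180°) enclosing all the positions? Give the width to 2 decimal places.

Sort the longitudes: -70.51°, -56.09°, -50.82°, -48.06°.
Eastward gaps between consecutive values (wrapping around): 14.42°, 5.27°, 2.76°, 337.55°.
Largest gap = 337.55° ⇒ minimal covering band is its complement: 360° − 337.55° = 22.45°.
Band runs from -70.51° eastward to -48.06°.

22.45°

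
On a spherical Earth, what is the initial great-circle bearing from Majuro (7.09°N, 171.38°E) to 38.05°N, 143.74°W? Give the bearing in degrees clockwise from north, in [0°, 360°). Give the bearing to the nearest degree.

46°

Δλ = -143.74 − 171.38 = -315.12°; wrapped into (−180°, 180°]: 44.88°.
θ = atan2( sin Δλ · cos φ₂ , cos φ₁ · sin φ₂ − sin φ₁ · cos φ₂ · cos Δλ )
  = atan2(0.55566, 0.54276) = 45.673° → normalised to [0°, 360°): 45.673°.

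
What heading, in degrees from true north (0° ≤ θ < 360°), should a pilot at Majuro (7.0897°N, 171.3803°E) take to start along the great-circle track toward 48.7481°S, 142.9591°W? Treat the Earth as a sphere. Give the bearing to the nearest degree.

150°

Δλ = -142.9591 − 171.3803 = -314.3394°; wrapped into (−180°, 180°]: 45.6606°.
θ = atan2( sin Δλ · cos φ₂ , cos φ₁ · sin φ₂ − sin φ₁ · cos φ₂ · cos Δλ )
  = atan2(0.47159, -0.80295) = 149.573° → normalised to [0°, 360°): 149.573°.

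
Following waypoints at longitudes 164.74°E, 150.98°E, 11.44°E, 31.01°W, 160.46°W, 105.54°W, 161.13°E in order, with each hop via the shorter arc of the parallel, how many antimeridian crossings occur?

1

Leg 1: +164.74° → +150.98°, shortest Δλ = -13.76° (west) — does not cross 180°.
Leg 2: +150.98° → +11.44°, shortest Δλ = -139.54° (west) — does not cross 180°.
Leg 3: +11.44° → -31.01°, shortest Δλ = -42.45° (west) — does not cross 180°.
Leg 4: -31.01° → -160.46°, shortest Δλ = -129.45° (west) — does not cross 180°.
Leg 5: -160.46° → -105.54°, shortest Δλ = 54.92° (east) — does not cross 180°.
Leg 6: -105.54° → +161.13°, shortest Δλ = -93.33° (west) — crosses 180°.
Total crossings: 1.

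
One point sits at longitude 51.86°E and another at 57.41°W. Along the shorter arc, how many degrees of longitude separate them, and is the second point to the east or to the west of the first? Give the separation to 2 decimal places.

Raw difference: -57.41 − 51.86 = -109.27°.
Normalise into (−180°, 180°]: -109.27° stays -109.27°.
Negative ⇒ the second point lies to the west; separation 109.27°.

109.27° west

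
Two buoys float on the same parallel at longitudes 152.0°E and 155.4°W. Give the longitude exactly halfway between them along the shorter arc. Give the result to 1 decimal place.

Signed shortest Δλ from +152.0° to -155.4° is +52.6°.
Midpoint longitude = +152.0° + (+52.6°)/2 = +152.0° + 26.3° = +178.3°.
(The naïve average (+152.0 + -155.4)/2 = -1.7° is on the wrong side of the globe.)

178.3°E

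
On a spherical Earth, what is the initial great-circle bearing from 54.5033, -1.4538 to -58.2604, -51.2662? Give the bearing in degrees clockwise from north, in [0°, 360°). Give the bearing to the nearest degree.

208°

Δλ = -51.2662 − -1.4538 = -49.8124°.
θ = atan2( sin Δλ · cos φ₂ , cos φ₁ · sin φ₂ − sin φ₁ · cos φ₂ · cos Δλ )
  = atan2(-0.40188, -0.77019) = -152.445° → normalised to [0°, 360°): 207.555°.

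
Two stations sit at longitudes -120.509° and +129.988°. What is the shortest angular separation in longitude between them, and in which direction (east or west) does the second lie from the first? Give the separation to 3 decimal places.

109.503° west

Raw difference: 129.988 − -120.509 = 250.497°.
Normalise into (−180°, 180°]: 250.497° − 360° = -109.503°.
Negative ⇒ the second point lies to the west; separation 109.503°.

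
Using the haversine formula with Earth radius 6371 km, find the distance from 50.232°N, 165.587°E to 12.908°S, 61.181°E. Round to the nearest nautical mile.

Δλ = 61.181 − 165.587 = -104.406°.
Δφ = -12.908 − 50.232 = -63.140°.
a = sin²(Δφ/2) + cos φ₁ · cos φ₂ · sin²(Δλ/2) = 0.663415.
c = 2·atan2(√a, √(1−a)) = 1.90374 rad → d = 6371·c ≈ 12128.75 km ≈ 6549.00 nmi.

6549 nmi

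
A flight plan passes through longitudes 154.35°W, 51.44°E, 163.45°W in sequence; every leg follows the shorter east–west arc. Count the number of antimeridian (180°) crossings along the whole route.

2

Leg 1: -154.35° → +51.44°, shortest Δλ = -154.21° (west) — crosses 180°.
Leg 2: +51.44° → -163.45°, shortest Δλ = 145.11° (east) — crosses 180°.
Total crossings: 2.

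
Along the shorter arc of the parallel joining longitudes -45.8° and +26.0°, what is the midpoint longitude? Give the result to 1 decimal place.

Signed shortest Δλ from -45.8° to +26.0° is +71.8°.
Midpoint longitude = -45.8° + (+71.8°)/2 = -45.8° + 35.9° = -9.9°.

-9.9°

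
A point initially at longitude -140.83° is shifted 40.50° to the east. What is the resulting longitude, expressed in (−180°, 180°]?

-100.33°

Start at -140.83°; shift +40.50° → -100.33°.
-100.33° already lies in (−180°, 180°].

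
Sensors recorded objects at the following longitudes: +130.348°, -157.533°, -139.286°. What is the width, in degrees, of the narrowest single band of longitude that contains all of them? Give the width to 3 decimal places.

90.366°

Sort the longitudes: -157.533°, -139.286°, +130.348°.
Eastward gaps between consecutive values (wrapping around): 18.247°, 269.634°, 72.119°.
Largest gap = 269.634° ⇒ minimal covering band is its complement: 360° − 269.634° = 90.366°.
Band runs from +130.348° eastward to -139.286°, crossing the antimeridian.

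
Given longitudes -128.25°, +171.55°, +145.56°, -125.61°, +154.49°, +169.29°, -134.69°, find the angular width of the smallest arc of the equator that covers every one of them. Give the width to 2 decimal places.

Sort the longitudes: -134.69°, -128.25°, -125.61°, +145.56°, +154.49°, +169.29°, +171.55°.
Eastward gaps between consecutive values (wrapping around): 6.44°, 2.64°, 271.17°, 8.93°, 14.80°, 2.26°, 53.76°.
Largest gap = 271.17° ⇒ minimal covering band is its complement: 360° − 271.17° = 88.83°.
Band runs from +145.56° eastward to -125.61°, crossing the antimeridian.

88.83°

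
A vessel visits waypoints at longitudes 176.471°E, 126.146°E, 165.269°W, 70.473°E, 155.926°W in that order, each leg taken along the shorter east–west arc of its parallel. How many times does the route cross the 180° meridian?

Leg 1: +176.471° → +126.146°, shortest Δλ = -50.325° (west) — does not cross 180°.
Leg 2: +126.146° → -165.269°, shortest Δλ = 68.585° (east) — crosses 180°.
Leg 3: -165.269° → +70.473°, shortest Δλ = -124.258° (west) — crosses 180°.
Leg 4: +70.473° → -155.926°, shortest Δλ = 133.601° (east) — crosses 180°.
Total crossings: 3.

3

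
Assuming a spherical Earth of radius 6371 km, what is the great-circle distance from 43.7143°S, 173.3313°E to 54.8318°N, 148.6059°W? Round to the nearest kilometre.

Δλ = -148.6059 − 173.3313 = -321.9372°; wrapped into (−180°, 180°]: 38.0628°.
Δφ = 54.8318 − -43.7143 = 98.5461°.
a = sin²(Δφ/2) + cos φ₁ · cos φ₂ · sin²(Δλ/2) = 0.618570.
c = 2·atan2(√a, √(1−a)) = 1.81022 rad → d = 6371·c ≈ 11532.90 km.

11533 km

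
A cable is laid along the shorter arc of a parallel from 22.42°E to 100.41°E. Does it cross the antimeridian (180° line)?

No

Signed shortest Δλ = ((100.41 − 22.42 + 180) mod 360) − 180 = 77.99°.
Going east by 77.99° from +22.42° reaches +100.41° without touching 180°.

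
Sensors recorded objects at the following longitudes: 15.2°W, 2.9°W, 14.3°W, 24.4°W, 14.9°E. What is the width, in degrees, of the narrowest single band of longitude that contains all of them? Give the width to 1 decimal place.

39.3°

Sort the longitudes: -24.4°, -15.2°, -14.3°, -2.9°, +14.9°.
Eastward gaps between consecutive values (wrapping around): 9.2°, 0.9°, 11.4°, 17.8°, 320.7°.
Largest gap = 320.7° ⇒ minimal covering band is its complement: 360° − 320.7° = 39.3°.
Band runs from -24.4° eastward to +14.9°.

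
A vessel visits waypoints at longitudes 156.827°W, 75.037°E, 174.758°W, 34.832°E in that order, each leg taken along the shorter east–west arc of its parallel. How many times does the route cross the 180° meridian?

3

Leg 1: -156.827° → +75.037°, shortest Δλ = -128.136° (west) — crosses 180°.
Leg 2: +75.037° → -174.758°, shortest Δλ = 110.205° (east) — crosses 180°.
Leg 3: -174.758° → +34.832°, shortest Δλ = -150.41° (west) — crosses 180°.
Total crossings: 3.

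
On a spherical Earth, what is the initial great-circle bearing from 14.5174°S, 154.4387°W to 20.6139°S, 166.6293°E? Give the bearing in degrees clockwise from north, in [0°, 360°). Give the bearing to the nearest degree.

255°

Δλ = 166.6293 − -154.4387 = 321.0680°; wrapped into (−180°, 180°]: -38.9320°.
θ = atan2( sin Δλ · cos φ₂ , cos φ₁ · sin φ₂ − sin φ₁ · cos φ₂ · cos Δλ )
  = atan2(-0.58816, -0.15832) = -105.065° → normalised to [0°, 360°): 254.935°.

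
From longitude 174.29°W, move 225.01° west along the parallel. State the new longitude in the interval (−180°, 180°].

Start at -174.29°; shift −225.01° → -399.30°.
-399.30° lies outside (−180°, 180°]; add 360° → -39.30°.

39.30°W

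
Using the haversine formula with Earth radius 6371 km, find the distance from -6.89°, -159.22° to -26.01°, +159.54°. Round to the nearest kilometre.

4854 km

Δλ = 159.54 − -159.22 = 318.76°; wrapped into (−180°, 180°]: -41.24°.
Δφ = -26.01 − -6.89 = -19.12°.
a = sin²(Δφ/2) + cos φ₁ · cos φ₂ · sin²(Δλ/2) = 0.138239.
c = 2·atan2(√a, √(1−a)) = 0.76191 rad → d = 6371·c ≈ 4854.10 km.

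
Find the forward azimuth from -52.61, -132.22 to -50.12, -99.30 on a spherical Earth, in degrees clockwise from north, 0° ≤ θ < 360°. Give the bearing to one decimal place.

Δλ = -99.30 − -132.22 = 32.92°.
θ = atan2( sin Δλ · cos φ₂ , cos φ₁ · sin φ₂ − sin φ₁ · cos φ₂ · cos Δλ )
  = atan2(0.34846, -0.03835) = 96.281° → normalised to [0°, 360°): 96.281°.

96.3°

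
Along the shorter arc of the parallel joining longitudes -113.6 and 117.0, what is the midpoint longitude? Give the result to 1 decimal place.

-178.3°

Signed shortest Δλ from -113.6° to +117.0° is -129.4°.
Midpoint longitude = -113.6° + (-129.4°)/2 = -113.6° − 64.7° = -178.3°.
(The naïve average (-113.6 + +117.0)/2 = 1.7° is on the wrong side of the globe.)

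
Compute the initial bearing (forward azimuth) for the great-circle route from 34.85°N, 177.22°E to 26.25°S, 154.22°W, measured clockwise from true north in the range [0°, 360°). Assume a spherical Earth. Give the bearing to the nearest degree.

Δλ = -154.22 − 177.22 = -331.44°; wrapped into (−180°, 180°]: 28.56°.
θ = atan2( sin Δλ · cos φ₂ , cos φ₁ · sin φ₂ − sin φ₁ · cos φ₂ · cos Δλ )
  = atan2(0.42878, -0.81310) = 152.196° → normalised to [0°, 360°): 152.196°.

152°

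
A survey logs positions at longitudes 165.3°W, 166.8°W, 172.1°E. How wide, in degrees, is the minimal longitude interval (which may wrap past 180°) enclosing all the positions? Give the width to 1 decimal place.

22.6°

Sort the longitudes: -166.8°, -165.3°, +172.1°.
Eastward gaps between consecutive values (wrapping around): 1.5°, 337.4°, 21.1°.
Largest gap = 337.4° ⇒ minimal covering band is its complement: 360° − 337.4° = 22.6°.
Band runs from +172.1° eastward to -165.3°, crossing the antimeridian.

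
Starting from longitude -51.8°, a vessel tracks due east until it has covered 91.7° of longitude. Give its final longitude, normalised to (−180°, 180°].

Start at -51.8°; shift +91.7° → +39.9°.
+39.9° already lies in (−180°, 180°].

+39.9°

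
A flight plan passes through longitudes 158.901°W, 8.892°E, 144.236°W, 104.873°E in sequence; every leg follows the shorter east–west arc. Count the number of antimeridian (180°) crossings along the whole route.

Leg 1: -158.901° → +8.892°, shortest Δλ = 167.793° (east) — does not cross 180°.
Leg 2: +8.892° → -144.236°, shortest Δλ = -153.128° (west) — does not cross 180°.
Leg 3: -144.236° → +104.873°, shortest Δλ = -110.891° (west) — crosses 180°.
Total crossings: 1.

1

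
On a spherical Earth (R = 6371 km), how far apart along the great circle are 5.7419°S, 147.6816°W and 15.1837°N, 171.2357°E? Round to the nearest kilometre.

Δλ = 171.2357 − -147.6816 = 318.9173°; wrapped into (−180°, 180°]: -41.0827°.
Δφ = 15.1837 − -5.7419 = 20.9256°.
a = sin²(Δφ/2) + cos φ₁ · cos φ₂ · sin²(Δλ/2) = 0.151202.
c = 2·atan2(√a, √(1−a)) = 0.79876 rad → d = 6371·c ≈ 5088.91 km.

5089 km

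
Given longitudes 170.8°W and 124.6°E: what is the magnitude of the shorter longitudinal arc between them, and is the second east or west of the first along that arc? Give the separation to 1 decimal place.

64.6° west

Raw difference: 124.6 − -170.8 = 295.4°.
Normalise into (−180°, 180°]: 295.4° − 360° = -64.6°.
Negative ⇒ the second point lies to the west; separation 64.6°.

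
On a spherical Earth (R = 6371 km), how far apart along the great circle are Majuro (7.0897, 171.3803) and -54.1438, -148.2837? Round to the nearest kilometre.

Δλ = -148.2837 − 171.3803 = -319.6640°; wrapped into (−180°, 180°]: 40.3360°.
Δφ = -54.1438 − 7.0897 = -61.2335°.
a = sin²(Δφ/2) + cos φ₁ · cos φ₂ · sin²(Δλ/2) = 0.328475.
c = 2·atan2(√a, √(1−a)) = 1.22063 rad → d = 6371·c ≈ 7776.66 km.

7777 km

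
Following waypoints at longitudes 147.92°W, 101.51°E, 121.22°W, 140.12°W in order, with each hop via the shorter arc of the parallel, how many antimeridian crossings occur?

2

Leg 1: -147.92° → +101.51°, shortest Δλ = -110.57° (west) — crosses 180°.
Leg 2: +101.51° → -121.22°, shortest Δλ = 137.27° (east) — crosses 180°.
Leg 3: -121.22° → -140.12°, shortest Δλ = -18.9° (west) — does not cross 180°.
Total crossings: 2.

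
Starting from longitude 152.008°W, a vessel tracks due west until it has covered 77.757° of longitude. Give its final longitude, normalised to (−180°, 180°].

Start at -152.008°; shift −77.757° → -229.765°.
-229.765° lies outside (−180°, 180°]; add 360° → +130.235°.

130.235°E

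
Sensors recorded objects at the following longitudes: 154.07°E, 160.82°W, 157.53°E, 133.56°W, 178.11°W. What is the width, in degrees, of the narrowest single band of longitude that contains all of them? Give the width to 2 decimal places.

72.37°

Sort the longitudes: -178.11°, -160.82°, -133.56°, +154.07°, +157.53°.
Eastward gaps between consecutive values (wrapping around): 17.29°, 27.26°, 287.63°, 3.46°, 24.36°.
Largest gap = 287.63° ⇒ minimal covering band is its complement: 360° − 287.63° = 72.37°.
Band runs from +154.07° eastward to -133.56°, crossing the antimeridian.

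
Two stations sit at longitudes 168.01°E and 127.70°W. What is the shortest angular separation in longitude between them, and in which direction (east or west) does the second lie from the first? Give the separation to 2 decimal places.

64.29° east

Raw difference: -127.70 − 168.01 = -295.71°.
Normalise into (−180°, 180°]: -295.71° + 360° = 64.29°.
Positive ⇒ the second point lies to the east; separation 64.29°.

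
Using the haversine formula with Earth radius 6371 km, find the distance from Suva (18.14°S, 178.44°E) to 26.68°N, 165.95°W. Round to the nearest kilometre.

Δλ = -165.95 − 178.44 = -344.39°; wrapped into (−180°, 180°]: 15.61°.
Δφ = 26.68 − -18.14 = 44.82°.
a = sin²(Δφ/2) + cos φ₁ · cos φ₂ · sin²(Δλ/2) = 0.160997.
c = 2·atan2(√a, √(1−a)) = 0.82575 rad → d = 6371·c ≈ 5260.86 km.

5261 km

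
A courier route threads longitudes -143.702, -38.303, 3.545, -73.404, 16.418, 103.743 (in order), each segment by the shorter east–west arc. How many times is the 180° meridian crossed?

Leg 1: -143.702° → -38.303°, shortest Δλ = 105.399° (east) — does not cross 180°.
Leg 2: -38.303° → +3.545°, shortest Δλ = 41.848° (east) — does not cross 180°.
Leg 3: +3.545° → -73.404°, shortest Δλ = -76.949° (west) — does not cross 180°.
Leg 4: -73.404° → +16.418°, shortest Δλ = 89.822° (east) — does not cross 180°.
Leg 5: +16.418° → +103.743°, shortest Δλ = 87.325° (east) — does not cross 180°.
Total crossings: 0.

0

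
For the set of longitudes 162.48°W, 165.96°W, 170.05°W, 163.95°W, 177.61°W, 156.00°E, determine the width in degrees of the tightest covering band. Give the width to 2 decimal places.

41.52°

Sort the longitudes: -177.61°, -170.05°, -165.96°, -163.95°, -162.48°, +156.00°.
Eastward gaps between consecutive values (wrapping around): 7.56°, 4.09°, 2.01°, 1.47°, 318.48°, 26.39°.
Largest gap = 318.48° ⇒ minimal covering band is its complement: 360° − 318.48° = 41.52°.
Band runs from +156.00° eastward to -162.48°, crossing the antimeridian.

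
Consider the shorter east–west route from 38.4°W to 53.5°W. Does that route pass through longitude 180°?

Signed shortest Δλ = ((-53.5 − -38.4 + 180) mod 360) − 180 = -15.1°.
Going west by 15.1° from -38.4° reaches -53.5° without touching 180°.

No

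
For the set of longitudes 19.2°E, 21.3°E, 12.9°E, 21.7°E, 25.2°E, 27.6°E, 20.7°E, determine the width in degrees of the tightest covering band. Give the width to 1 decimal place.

Sort the longitudes: +12.9°, +19.2°, +20.7°, +21.3°, +21.7°, +25.2°, +27.6°.
Eastward gaps between consecutive values (wrapping around): 6.3°, 1.5°, 0.6°, 0.4°, 3.5°, 2.4°, 345.3°.
Largest gap = 345.3° ⇒ minimal covering band is its complement: 360° − 345.3° = 14.7°.
Band runs from +12.9° eastward to +27.6°.

14.7°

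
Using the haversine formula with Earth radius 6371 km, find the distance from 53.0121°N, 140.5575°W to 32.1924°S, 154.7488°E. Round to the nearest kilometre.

Δλ = 154.7488 − -140.5575 = 295.3063°; wrapped into (−180°, 180°]: -64.6937°.
Δφ = -32.1924 − 53.0121 = -85.2045°.
a = sin²(Δφ/2) + cos φ₁ · cos φ₂ · sin²(Δλ/2) = 0.603956.
c = 2·atan2(√a, √(1−a)) = 1.78024 rad → d = 6371·c ≈ 11341.88 km.

11342 km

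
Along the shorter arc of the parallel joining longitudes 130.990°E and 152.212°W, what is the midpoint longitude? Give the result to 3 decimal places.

169.389°E

Signed shortest Δλ from +130.990° to -152.212° is +76.798°.
Midpoint longitude = +130.990° + (+76.798°)/2 = +130.990° + 38.399° = +169.389°.
(The naïve average (+130.990 + -152.212)/2 = -10.611° is on the wrong side of the globe.)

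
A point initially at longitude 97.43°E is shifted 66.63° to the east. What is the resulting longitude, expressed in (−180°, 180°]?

Start at +97.43°; shift +66.63° → +164.06°.
+164.06° already lies in (−180°, 180°].

164.06°E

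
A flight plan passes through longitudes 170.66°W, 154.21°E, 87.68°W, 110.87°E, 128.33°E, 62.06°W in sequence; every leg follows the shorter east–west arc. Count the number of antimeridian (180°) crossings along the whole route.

Leg 1: -170.66° → +154.21°, shortest Δλ = -35.13° (west) — crosses 180°.
Leg 2: +154.21° → -87.68°, shortest Δλ = 118.11° (east) — crosses 180°.
Leg 3: -87.68° → +110.87°, shortest Δλ = -161.45° (west) — crosses 180°.
Leg 4: +110.87° → +128.33°, shortest Δλ = 17.46° (east) — does not cross 180°.
Leg 5: +128.33° → -62.06°, shortest Δλ = 169.61° (east) — crosses 180°.
Total crossings: 4.

4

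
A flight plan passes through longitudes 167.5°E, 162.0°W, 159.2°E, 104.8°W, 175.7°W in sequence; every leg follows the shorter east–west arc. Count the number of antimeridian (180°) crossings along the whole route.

3

Leg 1: +167.5° → -162.0°, shortest Δλ = 30.5° (east) — crosses 180°.
Leg 2: -162.0° → +159.2°, shortest Δλ = -38.8° (west) — crosses 180°.
Leg 3: +159.2° → -104.8°, shortest Δλ = 96.0° (east) — crosses 180°.
Leg 4: -104.8° → -175.7°, shortest Δλ = -70.9° (west) — does not cross 180°.
Total crossings: 3.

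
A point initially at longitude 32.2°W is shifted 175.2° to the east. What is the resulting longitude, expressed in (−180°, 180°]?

Start at -32.2°; shift +175.2° → +143.0°.
+143.0° already lies in (−180°, 180°].

143.0°E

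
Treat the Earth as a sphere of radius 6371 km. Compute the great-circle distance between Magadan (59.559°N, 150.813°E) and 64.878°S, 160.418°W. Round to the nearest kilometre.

14422 km

Δλ = -160.418 − 150.813 = -311.231°; wrapped into (−180°, 180°]: 48.769°.
Δφ = -64.878 − 59.559 = -124.437°.
a = sin²(Δφ/2) + cos φ₁ · cos φ₂ · sin²(Δλ/2) = 0.819414.
c = 2·atan2(√a, √(1−a)) = 2.26377 rad → d = 6371·c ≈ 14422.47 km.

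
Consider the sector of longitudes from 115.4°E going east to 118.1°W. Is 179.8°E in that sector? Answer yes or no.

Yes

Band width going east from +115.4° to -118.1°: ((-118.1 − 115.4) mod 360) = 126.5°.
Offset of +179.8° east of the west edge: ((179.8 − 115.4) mod 360) = 64.4°.
64.4° ≤ 126.5° ⇒ inside.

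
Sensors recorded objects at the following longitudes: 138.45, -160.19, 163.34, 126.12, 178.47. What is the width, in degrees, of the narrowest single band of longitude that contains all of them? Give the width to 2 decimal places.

Sort the longitudes: -160.19°, +126.12°, +138.45°, +163.34°, +178.47°.
Eastward gaps between consecutive values (wrapping around): 286.31°, 12.33°, 24.89°, 15.13°, 21.34°.
Largest gap = 286.31° ⇒ minimal covering band is its complement: 360° − 286.31° = 73.69°.
Band runs from +126.12° eastward to -160.19°, crossing the antimeridian.

73.69°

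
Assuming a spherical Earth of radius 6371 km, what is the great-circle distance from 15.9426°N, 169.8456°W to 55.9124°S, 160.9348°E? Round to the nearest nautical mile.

Δλ = 160.9348 − -169.8456 = 330.7804°; wrapped into (−180°, 180°]: -29.2196°.
Δφ = -55.9124 − 15.9426 = -71.8550°.
a = sin²(Δφ/2) + cos φ₁ · cos φ₂ · sin²(Δλ/2) = 0.378575.
c = 2·atan2(√a, √(1−a)) = 1.32549 rad → d = 6371·c ≈ 8444.72 km ≈ 4559.78 nmi.

4560 nmi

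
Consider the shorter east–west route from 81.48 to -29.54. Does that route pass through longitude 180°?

No

Signed shortest Δλ = ((-29.54 − 81.48 + 180) mod 360) − 180 = -111.02°.
Going west by 111.02° from +81.48° reaches -29.54° without touching 180°.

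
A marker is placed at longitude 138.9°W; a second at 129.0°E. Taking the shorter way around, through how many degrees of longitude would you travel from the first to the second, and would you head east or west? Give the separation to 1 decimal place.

Raw difference: 129.0 − -138.9 = 267.9°.
Normalise into (−180°, 180°]: 267.9° − 360° = -92.1°.
Negative ⇒ the second point lies to the west; separation 92.1°.

92.1° west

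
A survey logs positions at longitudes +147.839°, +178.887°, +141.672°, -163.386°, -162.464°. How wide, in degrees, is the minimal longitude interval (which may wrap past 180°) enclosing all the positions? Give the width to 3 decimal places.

Sort the longitudes: -163.386°, -162.464°, +141.672°, +147.839°, +178.887°.
Eastward gaps between consecutive values (wrapping around): 0.922°, 304.136°, 6.167°, 31.048°, 17.727°.
Largest gap = 304.136° ⇒ minimal covering band is its complement: 360° − 304.136° = 55.864°.
Band runs from +141.672° eastward to -162.464°, crossing the antimeridian.

55.864°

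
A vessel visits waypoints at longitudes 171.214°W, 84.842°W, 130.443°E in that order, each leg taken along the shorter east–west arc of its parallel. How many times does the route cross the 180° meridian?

1

Leg 1: -171.214° → -84.842°, shortest Δλ = 86.372° (east) — does not cross 180°.
Leg 2: -84.842° → +130.443°, shortest Δλ = -144.715° (west) — crosses 180°.
Total crossings: 1.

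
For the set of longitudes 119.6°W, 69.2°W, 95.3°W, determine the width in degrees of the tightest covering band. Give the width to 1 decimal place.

50.4°

Sort the longitudes: -119.6°, -95.3°, -69.2°.
Eastward gaps between consecutive values (wrapping around): 24.3°, 26.1°, 309.6°.
Largest gap = 309.6° ⇒ minimal covering band is its complement: 360° − 309.6° = 50.4°.
Band runs from -119.6° eastward to -69.2°.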